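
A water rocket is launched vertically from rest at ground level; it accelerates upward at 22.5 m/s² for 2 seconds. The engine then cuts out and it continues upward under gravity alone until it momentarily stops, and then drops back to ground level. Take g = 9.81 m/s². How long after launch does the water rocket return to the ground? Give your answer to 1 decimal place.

12.1 s

Phase 1 (powered ascent): v₀ = 0 m/s, a = 22.5 m/s².
v = v₀ + at = 0 + (22.5)(2) = 45.0 m/s
Δx = v₀t + ½at² = 0·2 + 0.5·22.5·2² = 45.0 m

Phase 2 (coasting upward): v₀ = 45.0 m/s, a = -9.81 m/s².
v = v₀ + at → t = (0 − 45.0) / -9.81 = 4.59 s
v² = v₀² + 2aΔx → Δx = (0² − 45.0²)/(2·-9.81) = 103 m

Phase 3 (free fall): v₀ = 0 m/s, a = -9.81 m/s².
Falls 148 m from rest: t = √(2·148/9.81) = 5.50 s; v = g·t = 53.9 m/s.
Total time = 2.00 + 4.59 + 5.50 = 12.1 s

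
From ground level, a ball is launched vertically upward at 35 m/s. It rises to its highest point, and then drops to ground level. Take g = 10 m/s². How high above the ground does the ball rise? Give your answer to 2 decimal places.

61.25 m

Phase 1 (rising): v₀ = 35.0 m/s, a = -10 m/s².
v = v₀ + at → t = (0 − 35.0) / -10 = 3.50 s
v² = v₀² + 2aΔx → Δx = (0² − 35.0²)/(2·-10) = 61.2 m
Maximum height = 61.2 m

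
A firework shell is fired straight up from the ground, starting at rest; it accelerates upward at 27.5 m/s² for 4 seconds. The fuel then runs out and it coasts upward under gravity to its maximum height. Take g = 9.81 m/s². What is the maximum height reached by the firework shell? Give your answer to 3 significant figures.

837 m

Phase 1 (powered ascent): v₀ = 0 m/s, a = 27.5 m/s².
v = v₀ + at = 0 + (27.5)(4) = 110 m/s
Δx = v₀t + ½at² = 0·4 + 0.5·27.5·4² = 220 m

Phase 2 (coasting upward): v₀ = 110 m/s, a = -9.81 m/s².
v = v₀ + at → t = (0 − 110) / -9.81 = 11.2 s
v² = v₀² + 2aΔx → Δx = (0² − 110²)/(2·-9.81) = 617 m
Maximum height = 220 + 617 = 837 m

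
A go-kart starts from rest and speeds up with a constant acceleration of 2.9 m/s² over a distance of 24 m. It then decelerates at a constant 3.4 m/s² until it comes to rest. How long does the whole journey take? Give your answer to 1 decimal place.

Phase 1 (accelerating): v₀ = 0 m/s, a = 2.9 m/s².
v² = v₀² + 2aΔx = 0² + 2·2.9·24 = 139 → v = 11.8 m/s
t = (v − v₀)/a = (11.8 − 0)/2.9 = 4.07 s

Phase 2 (decelerating): v₀ = 11.8 m/s, a = -3.4 m/s².
v = v₀ + at → t = (0 − 11.8) / -3.4 = 3.47 s
v² = v₀² + 2aΔx → Δx = (0² − 11.8²)/(2·-3.4) = 20.5 m
Total time = 4.07 + 3.47 = 7.54 s

7.5 s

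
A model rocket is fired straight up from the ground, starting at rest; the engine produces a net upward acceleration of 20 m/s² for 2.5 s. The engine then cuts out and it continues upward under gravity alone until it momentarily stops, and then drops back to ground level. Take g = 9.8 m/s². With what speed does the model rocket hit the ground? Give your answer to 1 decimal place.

61.0 m/s

Phase 1 (powered ascent): v₀ = 0 m/s, a = 20 m/s².
v = v₀ + at = 0 + (20)(2.5) = 50.0 m/s
Δx = v₀t + ½at² = 0·2.5 + 0.5·20·2.5² = 62.5 m

Phase 2 (coasting upward): v₀ = 50.0 m/s, a = -9.8 m/s².
v = v₀ + at → t = (0 − 50.0) / -9.8 = 5.10 s
v² = v₀² + 2aΔx → Δx = (0² − 50.0²)/(2·-9.8) = 128 m

Phase 3 (free fall): v₀ = 0 m/s, a = -9.8 m/s².
Falls 190 m from rest: t = √(2·190/9.8) = 6.23 s; v = g·t = 61.0 m/s.
Impact speed = 61.0 m/s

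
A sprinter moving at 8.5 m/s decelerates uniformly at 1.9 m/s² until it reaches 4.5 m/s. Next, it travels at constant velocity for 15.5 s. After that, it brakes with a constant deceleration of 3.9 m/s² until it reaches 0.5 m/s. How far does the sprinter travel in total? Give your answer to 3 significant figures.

86.0 m

Phase 1 (decelerating): v₀ = 8.50 m/s, a = -1.9 m/s².
v = v₀ + at → t = (4.5 − 8.50) / -1.9 = 2.11 s
v² = v₀² + 2aΔx → Δx = (4.5² − 8.50²)/(2·-1.9) = 13.7 m

Phase 2 (constant speed): v₀ = 4.50 m/s, a = 0 m/s².
v = v₀ + at = 4.50 + (0)(15.5) = 4.50 m/s
Δx = v₀t + ½at² = 4.50·15.5 + 0.5·0·15.5² = 69.8 m

Phase 3 (decelerating): v₀ = 4.50 m/s, a = -3.9 m/s².
v = v₀ + at → t = (0.5 − 4.50) / -3.9 = 1.03 s
v² = v₀² + 2aΔx → Δx = (0.5² − 4.50²)/(2·-3.9) = 2.56 m
Total distance = 13.7 + 69.8 + 2.56 = 86.0 m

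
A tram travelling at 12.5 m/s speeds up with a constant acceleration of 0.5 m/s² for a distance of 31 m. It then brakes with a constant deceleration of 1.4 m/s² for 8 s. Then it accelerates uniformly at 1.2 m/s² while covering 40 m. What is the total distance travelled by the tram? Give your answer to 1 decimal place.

Phase 1 (accelerating): v₀ = 12.5 m/s, a = 0.5 m/s².
v² = v₀² + 2aΔx = 12.5² + 2·0.5·31 = 187 → v = 13.7 m/s
t = (v − v₀)/a = (13.7 − 12.5)/0.5 = 2.37 s

Phase 2 (decelerating): v₀ = 13.7 m/s, a = -1.4 m/s².
v = v₀ + at = 13.7 + (-1.4)(8) = 2.48 m/s
Δx = v₀t + ½at² = 13.7·8 + 0.5·-1.4·8² = 64.7 m

Phase 3 (accelerating): v₀ = 2.48 m/s, a = 1.2 m/s².
v² = v₀² + 2aΔx = 2.48² + 2·1.2·40 = 102 → v = 10.1 m/s
t = (v − v₀)/a = (10.1 − 2.48)/1.2 = 6.35 s
Total distance = 31.0 + 64.7 + 40.0 = 136 m

135.7 m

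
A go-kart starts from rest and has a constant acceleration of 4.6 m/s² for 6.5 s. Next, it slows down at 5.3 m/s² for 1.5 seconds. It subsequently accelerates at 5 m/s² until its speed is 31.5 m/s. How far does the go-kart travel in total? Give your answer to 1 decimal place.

187.1 m

Phase 1 (accelerating): v₀ = 0 m/s, a = 4.6 m/s².
v = v₀ + at = 0 + (4.6)(6.5) = 29.9 m/s
Δx = v₀t + ½at² = 0·6.5 + 0.5·4.6·6.5² = 97.2 m

Phase 2 (decelerating): v₀ = 29.9 m/s, a = -5.3 m/s².
v = v₀ + at = 29.9 + (-5.3)(1.5) = 21.9 m/s
Δx = v₀t + ½at² = 29.9·1.5 + 0.5·-5.3·1.5² = 38.9 m

Phase 3 (accelerating): v₀ = 21.9 m/s, a = 5 m/s².
v = v₀ + at → t = (31.5 − 21.9) / 5 = 1.91 s
v² = v₀² + 2aΔx → Δx = (31.5² − 21.9²)/(2·5) = 51.0 m
Total distance = 97.2 + 38.9 + 51.0 = 187 m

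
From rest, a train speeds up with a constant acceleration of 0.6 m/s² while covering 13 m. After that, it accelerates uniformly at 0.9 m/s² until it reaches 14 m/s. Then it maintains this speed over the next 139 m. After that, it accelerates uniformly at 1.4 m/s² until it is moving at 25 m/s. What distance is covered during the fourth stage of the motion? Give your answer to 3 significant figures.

153 m

Phase 1 (accelerating): v₀ = 0 m/s, a = 0.6 m/s².
v² = v₀² + 2aΔx = 0² + 2·0.6·13 = 15.6 → v = 3.95 m/s
t = (v − v₀)/a = (3.95 − 0)/0.6 = 6.58 s

Phase 2 (accelerating): v₀ = 3.95 m/s, a = 0.9 m/s².
v = v₀ + at → t = (14 − 3.95) / 0.9 = 11.2 s
v² = v₀² + 2aΔx → Δx = (14² − 3.95²)/(2·0.9) = 100 m

Phase 3 (constant speed): v₀ = 14.0 m/s, a = 0 m/s².
Constant speed: t = d/v = 139/14.0 = 9.93 s

Phase 4 (accelerating): v₀ = 14.0 m/s, a = 1.4 m/s².
v = v₀ + at → t = (25 − 14.0) / 1.4 = 7.86 s
v² = v₀² + 2aΔx → Δx = (25² − 14.0²)/(2·1.4) = 153 m
Distance in phase 4 = 153 m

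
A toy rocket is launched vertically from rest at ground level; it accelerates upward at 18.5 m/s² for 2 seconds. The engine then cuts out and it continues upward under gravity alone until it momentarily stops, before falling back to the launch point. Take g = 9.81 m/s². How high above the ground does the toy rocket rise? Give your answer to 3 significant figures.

107 m

Phase 1 (powered ascent): v₀ = 0 m/s, a = 18.5 m/s².
v = v₀ + at = 0 + (18.5)(2) = 37.0 m/s
Δx = v₀t + ½at² = 0·2 + 0.5·18.5·2² = 37.0 m

Phase 2 (coasting upward): v₀ = 37.0 m/s, a = -9.81 m/s².
v = v₀ + at → t = (0 − 37.0) / -9.81 = 3.77 s
v² = v₀² + 2aΔx → Δx = (0² − 37.0²)/(2·-9.81) = 69.8 m
Maximum height = 37.0 + 69.8 = 107 m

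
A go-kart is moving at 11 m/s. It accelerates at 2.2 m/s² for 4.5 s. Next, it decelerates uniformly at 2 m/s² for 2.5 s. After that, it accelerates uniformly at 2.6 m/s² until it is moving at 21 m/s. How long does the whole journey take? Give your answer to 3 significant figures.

8.96 s

Phase 1 (accelerating): v₀ = 11.0 m/s, a = 2.2 m/s².
v = v₀ + at = 11.0 + (2.2)(4.5) = 20.9 m/s
Δx = v₀t + ½at² = 11.0·4.5 + 0.5·2.2·4.5² = 71.8 m

Phase 2 (decelerating): v₀ = 20.9 m/s, a = -2 m/s².
v = v₀ + at = 20.9 + (-2)(2.5) = 15.9 m/s
Δx = v₀t + ½at² = 20.9·2.5 + 0.5·-2·2.5² = 46.0 m

Phase 3 (accelerating): v₀ = 15.9 m/s, a = 2.6 m/s².
v = v₀ + at → t = (21 − 15.9) / 2.6 = 1.96 s
v² = v₀² + 2aΔx → Δx = (21² − 15.9²)/(2·2.6) = 36.2 m
Total time = 4.50 + 2.50 + 1.96 = 8.96 s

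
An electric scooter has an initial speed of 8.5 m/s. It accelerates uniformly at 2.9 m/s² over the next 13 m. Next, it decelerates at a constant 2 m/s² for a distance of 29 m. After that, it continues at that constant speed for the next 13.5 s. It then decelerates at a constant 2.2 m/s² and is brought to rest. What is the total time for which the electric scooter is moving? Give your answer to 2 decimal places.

20.58 s

Phase 1 (accelerating): v₀ = 8.50 m/s, a = 2.9 m/s².
v² = v₀² + 2aΔx = 8.50² + 2·2.9·13 = 148 → v = 12.2 m/s
t = (v − v₀)/a = (12.2 − 8.50)/2.9 = 1.26 s

Phase 2 (decelerating): v₀ = 12.2 m/s, a = -2 m/s².
v² = v₀² + 2aΔx = 12.2² + 2·-2·29 = 31.6 → v = 5.63 m/s
t = (v − v₀)/a = (5.63 − 12.2)/-2 = 3.26 s

Phase 3 (constant speed): v₀ = 5.63 m/s, a = 0 m/s².
v = v₀ + at = 5.63 + (0)(13.5) = 5.63 m/s
Δx = v₀t + ½at² = 5.63·13.5 + 0.5·0·13.5² = 75.9 m

Phase 4 (decelerating): v₀ = 5.63 m/s, a = -2.2 m/s².
v = v₀ + at → t = (0 − 5.63) / -2.2 = 2.56 s
v² = v₀² + 2aΔx → Δx = (0² − 5.63²)/(2·-2.2) = 7.19 m
Total time = 1.26 + 3.26 + 13.5 + 2.56 = 20.6 s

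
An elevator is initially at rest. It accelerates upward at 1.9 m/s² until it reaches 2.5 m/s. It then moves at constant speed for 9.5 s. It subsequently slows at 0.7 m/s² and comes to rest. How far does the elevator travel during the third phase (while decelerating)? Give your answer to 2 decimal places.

4.46 m

Phase 1 (accelerating): v₀ = 0 m/s, a = 1.9 m/s².
v = v₀ + at → t = (2.5 − 0) / 1.9 = 1.32 s
v² = v₀² + 2aΔx → Δx = (2.5² − 0²)/(2·1.9) = 1.64 m

Phase 2 (constant speed): v₀ = 2.50 m/s, a = 0 m/s².
v = v₀ + at = 2.50 + (0)(9.5) = 2.50 m/s
Δx = v₀t + ½at² = 2.50·9.5 + 0.5·0·9.5² = 23.8 m

Phase 3 (decelerating): v₀ = 2.50 m/s, a = -0.7 m/s².
v = v₀ + at → t = (0 − 2.50) / -0.7 = 3.57 s
v² = v₀² + 2aΔx → Δx = (0² − 2.50²)/(2·-0.7) = 4.46 m
Distance in phase 3 = 4.46 m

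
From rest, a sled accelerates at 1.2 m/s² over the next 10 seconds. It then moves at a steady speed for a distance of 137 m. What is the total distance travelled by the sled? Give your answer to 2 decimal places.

Phase 1 (accelerating): v₀ = 0 m/s, a = 1.2 m/s².
v = v₀ + at = 0 + (1.2)(10) = 12.0 m/s
Δx = v₀t + ½at² = 0·10 + 0.5·1.2·10² = 60.0 m

Phase 2 (constant speed): v₀ = 12.0 m/s, a = 0 m/s².
Constant speed: t = d/v = 137/12.0 = 11.4 s
Total distance = 60.0 + 137 = 197 m

197.00 m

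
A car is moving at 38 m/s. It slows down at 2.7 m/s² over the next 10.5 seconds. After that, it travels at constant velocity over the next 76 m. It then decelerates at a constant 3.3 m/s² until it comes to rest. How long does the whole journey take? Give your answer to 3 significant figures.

Phase 1 (decelerating): v₀ = 38.0 m/s, a = -2.7 m/s².
v = v₀ + at = 38.0 + (-2.7)(10.5) = 9.65 m/s
Δx = v₀t + ½at² = 38.0·10.5 + 0.5·-2.7·10.5² = 250 m

Phase 2 (constant speed): v₀ = 9.65 m/s, a = 0 m/s².
Constant speed: t = d/v = 76/9.65 = 7.88 s

Phase 3 (decelerating): v₀ = 9.65 m/s, a = -3.3 m/s².
v = v₀ + at → t = (0 − 9.65) / -3.3 = 2.92 s
v² = v₀² + 2aΔx → Δx = (0² − 9.65²)/(2·-3.3) = 14.1 m
Total time = 10.5 + 7.88 + 2.92 = 21.3 s

21.3 s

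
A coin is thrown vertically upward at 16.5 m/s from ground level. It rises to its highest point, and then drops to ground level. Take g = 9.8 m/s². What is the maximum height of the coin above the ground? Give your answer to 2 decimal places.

Phase 1 (rising): v₀ = 16.5 m/s, a = -9.8 m/s².
v = v₀ + at → t = (0 − 16.5) / -9.8 = 1.68 s
v² = v₀² + 2aΔx → Δx = (0² − 16.5²)/(2·-9.8) = 13.9 m
Maximum height = 13.9 m

13.89 m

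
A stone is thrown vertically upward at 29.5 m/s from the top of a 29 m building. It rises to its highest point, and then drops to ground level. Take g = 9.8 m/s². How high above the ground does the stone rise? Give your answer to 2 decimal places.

73.40 m

Phase 1 (rising): v₀ = 29.5 m/s, a = -9.8 m/s².
v = v₀ + at → t = (0 − 29.5) / -9.8 = 3.01 s
v² = v₀² + 2aΔx → Δx = (0² − 29.5²)/(2·-9.8) = 44.4 m
Maximum height = 29 + 44.4 = 73.4 m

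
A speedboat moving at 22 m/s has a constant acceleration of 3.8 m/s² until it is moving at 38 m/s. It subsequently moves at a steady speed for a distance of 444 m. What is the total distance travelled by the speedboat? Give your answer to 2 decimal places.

570.32 m

Phase 1 (accelerating): v₀ = 22.0 m/s, a = 3.8 m/s².
v = v₀ + at → t = (38 − 22.0) / 3.8 = 4.21 s
v² = v₀² + 2aΔx → Δx = (38² − 22.0²)/(2·3.8) = 126 m

Phase 2 (constant speed): v₀ = 38.0 m/s, a = 0 m/s².
Constant speed: t = d/v = 444/38.0 = 11.7 s
Total distance = 126 + 444 = 570 m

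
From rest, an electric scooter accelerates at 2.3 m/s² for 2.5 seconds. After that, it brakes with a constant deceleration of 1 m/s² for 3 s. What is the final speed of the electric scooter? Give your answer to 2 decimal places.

Phase 1 (accelerating): v₀ = 0 m/s, a = 2.3 m/s².
v = v₀ + at = 0 + (2.3)(2.5) = 5.75 m/s
Δx = v₀t + ½at² = 0·2.5 + 0.5·2.3·2.5² = 7.19 m

Phase 2 (decelerating): v₀ = 5.75 m/s, a = -1 m/s².
v = v₀ + at = 5.75 + (-1)(3) = 2.75 m/s
Δx = v₀t + ½at² = 5.75·3 + 0.5·-1·3² = 12.8 m
Final speed = 2.75 m/s

2.75 m/s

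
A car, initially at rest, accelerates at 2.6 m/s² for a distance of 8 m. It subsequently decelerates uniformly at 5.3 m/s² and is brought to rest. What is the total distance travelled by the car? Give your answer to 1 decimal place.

11.9 m

Phase 1 (accelerating): v₀ = 0 m/s, a = 2.6 m/s².
v² = v₀² + 2aΔx = 0² + 2·2.6·8 = 41.6 → v = 6.45 m/s
t = (v − v₀)/a = (6.45 − 0)/2.6 = 2.48 s

Phase 2 (decelerating): v₀ = 6.45 m/s, a = -5.3 m/s².
v = v₀ + at → t = (0 − 6.45) / -5.3 = 1.22 s
v² = v₀² + 2aΔx → Δx = (0² − 6.45²)/(2·-5.3) = 3.92 m
Total distance = 8.00 + 3.92 = 11.9 m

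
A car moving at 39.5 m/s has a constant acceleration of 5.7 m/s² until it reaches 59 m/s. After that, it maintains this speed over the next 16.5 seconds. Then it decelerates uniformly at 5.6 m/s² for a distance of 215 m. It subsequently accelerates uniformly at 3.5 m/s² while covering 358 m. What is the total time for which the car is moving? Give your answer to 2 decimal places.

32.34 s

Phase 1 (accelerating): v₀ = 39.5 m/s, a = 5.7 m/s².
v = v₀ + at → t = (59 − 39.5) / 5.7 = 3.42 s
v² = v₀² + 2aΔx → Δx = (59² − 39.5²)/(2·5.7) = 168 m

Phase 2 (constant speed): v₀ = 59.0 m/s, a = 0 m/s².
v = v₀ + at = 59.0 + (0)(16.5) = 59.0 m/s
Δx = v₀t + ½at² = 59.0·16.5 + 0.5·0·16.5² = 974 m

Phase 3 (decelerating): v₀ = 59.0 m/s, a = -5.6 m/s².
v² = v₀² + 2aΔx = 59.0² + 2·-5.6·215 = 1070 → v = 32.8 m/s
t = (v − v₀)/a = (32.8 − 59.0)/-5.6 = 4.69 s

Phase 4 (accelerating): v₀ = 32.8 m/s, a = 3.5 m/s².
v² = v₀² + 2aΔx = 32.8² + 2·3.5·358 = 3580 → v = 59.8 m/s
t = (v − v₀)/a = (59.8 − 32.8)/3.5 = 7.73 s
Total time = 3.42 + 16.5 + 4.69 + 7.73 = 32.3 s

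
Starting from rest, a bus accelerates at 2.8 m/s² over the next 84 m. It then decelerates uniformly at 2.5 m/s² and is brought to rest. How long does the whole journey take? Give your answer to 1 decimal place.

Phase 1 (accelerating): v₀ = 0 m/s, a = 2.8 m/s².
v² = v₀² + 2aΔx = 0² + 2·2.8·84 = 470 → v = 21.7 m/s
t = (v − v₀)/a = (21.7 − 0)/2.8 = 7.75 s

Phase 2 (decelerating): v₀ = 21.7 m/s, a = -2.5 m/s².
v = v₀ + at → t = (0 − 21.7) / -2.5 = 8.68 s
v² = v₀² + 2aΔx → Δx = (0² − 21.7²)/(2·-2.5) = 94.1 m
Total time = 7.75 + 8.68 = 16.4 s

16.4 s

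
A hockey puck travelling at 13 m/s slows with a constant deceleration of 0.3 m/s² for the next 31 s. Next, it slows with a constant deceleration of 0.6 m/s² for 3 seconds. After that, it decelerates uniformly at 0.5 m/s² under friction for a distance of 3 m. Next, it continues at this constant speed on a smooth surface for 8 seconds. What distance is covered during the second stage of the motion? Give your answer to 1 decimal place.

8.4 m

Phase 1 (decelerating): v₀ = 13.0 m/s, a = -0.3 m/s².
v = v₀ + at = 13.0 + (-0.3)(31) = 3.70 m/s
Δx = v₀t + ½at² = 13.0·31 + 0.5·-0.3·31² = 259 m

Phase 2 (decelerating): v₀ = 3.70 m/s, a = -0.6 m/s².
v = v₀ + at = 3.70 + (-0.6)(3) = 1.90 m/s
Δx = v₀t + ½at² = 3.70·3 + 0.5·-0.6·3² = 8.40 m
Distance in phase 2 = 8.40 m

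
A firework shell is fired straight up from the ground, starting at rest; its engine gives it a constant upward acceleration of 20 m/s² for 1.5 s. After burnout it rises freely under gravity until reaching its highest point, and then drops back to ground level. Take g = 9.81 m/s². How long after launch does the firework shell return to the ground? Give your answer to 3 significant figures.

8.29 s

Phase 1 (powered ascent): v₀ = 0 m/s, a = 20 m/s².
v = v₀ + at = 0 + (20)(1.5) = 30.0 m/s
Δx = v₀t + ½at² = 0·1.5 + 0.5·20·1.5² = 22.5 m

Phase 2 (coasting upward): v₀ = 30.0 m/s, a = -9.81 m/s².
v = v₀ + at → t = (0 − 30.0) / -9.81 = 3.06 s
v² = v₀² + 2aΔx → Δx = (0² − 30.0²)/(2·-9.81) = 45.9 m

Phase 3 (free fall): v₀ = 0 m/s, a = -9.81 m/s².
Falls 68.4 m from rest: t = √(2·68.4/9.81) = 3.73 s; v = g·t = 36.6 m/s.
Total time = 1.50 + 3.06 + 3.73 = 8.29 s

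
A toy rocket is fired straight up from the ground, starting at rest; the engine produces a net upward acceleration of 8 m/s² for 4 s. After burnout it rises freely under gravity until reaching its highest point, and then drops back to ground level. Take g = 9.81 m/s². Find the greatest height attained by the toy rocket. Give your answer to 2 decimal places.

116.19 m

Phase 1 (powered ascent): v₀ = 0 m/s, a = 8 m/s².
v = v₀ + at = 0 + (8)(4) = 32.0 m/s
Δx = v₀t + ½at² = 0·4 + 0.5·8·4² = 64.0 m

Phase 2 (coasting upward): v₀ = 32.0 m/s, a = -9.81 m/s².
v = v₀ + at → t = (0 − 32.0) / -9.81 = 3.26 s
v² = v₀² + 2aΔx → Δx = (0² − 32.0²)/(2·-9.81) = 52.2 m
Maximum height = 64.0 + 52.2 = 116 m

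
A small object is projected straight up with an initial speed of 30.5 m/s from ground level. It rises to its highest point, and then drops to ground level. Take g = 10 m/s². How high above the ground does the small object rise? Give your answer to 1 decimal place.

Phase 1 (rising): v₀ = 30.5 m/s, a = -10 m/s².
v = v₀ + at → t = (0 − 30.5) / -10 = 3.05 s
v² = v₀² + 2aΔx → Δx = (0² − 30.5²)/(2·-10) = 46.5 m
Maximum height = 46.5 m

46.5 m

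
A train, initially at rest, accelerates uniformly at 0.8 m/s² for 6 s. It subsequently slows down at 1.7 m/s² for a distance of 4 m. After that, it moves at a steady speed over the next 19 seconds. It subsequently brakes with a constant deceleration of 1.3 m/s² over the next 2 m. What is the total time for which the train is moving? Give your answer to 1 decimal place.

Phase 1 (accelerating): v₀ = 0 m/s, a = 0.8 m/s².
v = v₀ + at = 0 + (0.8)(6) = 4.80 m/s
Δx = v₀t + ½at² = 0·6 + 0.5·0.8·6² = 14.4 m

Phase 2 (decelerating): v₀ = 4.80 m/s, a = -1.7 m/s².
v² = v₀² + 2aΔx = 4.80² + 2·-1.7·4 = 9.44 → v = 3.07 m/s
t = (v − v₀)/a = (3.07 − 4.80)/-1.7 = 1.02 s

Phase 3 (constant speed): v₀ = 3.07 m/s, a = 0 m/s².
v = v₀ + at = 3.07 + (0)(19) = 3.07 m/s
Δx = v₀t + ½at² = 3.07·19 + 0.5·0·19² = 58.4 m

Phase 4 (decelerating): v₀ = 3.07 m/s, a = -1.3 m/s².
v² = v₀² + 2aΔx = 3.07² + 2·-1.3·2 = 4.24 → v = 2.06 m/s
t = (v − v₀)/a = (2.06 − 3.07)/-1.3 = 0.779 s
Total time = 6.00 + 1.02 + 19.0 + 0.779 = 26.8 s

26.8 s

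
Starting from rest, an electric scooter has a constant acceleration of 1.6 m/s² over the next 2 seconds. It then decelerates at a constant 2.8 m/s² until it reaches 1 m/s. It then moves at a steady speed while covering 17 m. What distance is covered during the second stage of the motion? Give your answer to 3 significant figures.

1.65 m

Phase 1 (accelerating): v₀ = 0 m/s, a = 1.6 m/s².
v = v₀ + at = 0 + (1.6)(2) = 3.20 m/s
Δx = v₀t + ½at² = 0·2 + 0.5·1.6·2² = 3.20 m

Phase 2 (decelerating): v₀ = 3.20 m/s, a = -2.8 m/s².
v = v₀ + at → t = (1 − 3.20) / -2.8 = 0.786 s
v² = v₀² + 2aΔx → Δx = (1² − 3.20²)/(2·-2.8) = 1.65 m
Distance in phase 2 = 1.65 m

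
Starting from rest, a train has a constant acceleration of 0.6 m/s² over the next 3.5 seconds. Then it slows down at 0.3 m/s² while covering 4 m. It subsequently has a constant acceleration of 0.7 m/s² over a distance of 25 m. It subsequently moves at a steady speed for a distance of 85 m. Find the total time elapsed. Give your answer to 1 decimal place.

26.4 s

Phase 1 (accelerating): v₀ = 0 m/s, a = 0.6 m/s².
v = v₀ + at = 0 + (0.6)(3.5) = 2.10 m/s
Δx = v₀t + ½at² = 0·3.5 + 0.5·0.6·3.5² = 3.68 m

Phase 2 (decelerating): v₀ = 2.10 m/s, a = -0.3 m/s².
v² = v₀² + 2aΔx = 2.10² + 2·-0.3·4 = 2.01 → v = 1.42 m/s
t = (v − v₀)/a = (1.42 − 2.10)/-0.3 = 2.27 s

Phase 3 (accelerating): v₀ = 1.42 m/s, a = 0.7 m/s².
v² = v₀² + 2aΔx = 1.42² + 2·0.7·25 = 37.0 → v = 6.08 m/s
t = (v − v₀)/a = (6.08 − 1.42)/0.7 = 6.67 s

Phase 4 (constant speed): v₀ = 6.08 m/s, a = 0 m/s².
Constant speed: t = d/v = 85/6.08 = 14.0 s
Total time = 3.50 + 2.27 + 6.67 + 14.0 = 26.4 s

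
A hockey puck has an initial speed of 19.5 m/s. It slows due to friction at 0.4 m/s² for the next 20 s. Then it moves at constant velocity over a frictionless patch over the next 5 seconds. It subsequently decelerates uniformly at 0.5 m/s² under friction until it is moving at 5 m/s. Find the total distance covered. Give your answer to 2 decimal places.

474.75 m

Phase 1 (decelerating): v₀ = 19.5 m/s, a = -0.4 m/s².
v = v₀ + at = 19.5 + (-0.4)(20) = 11.5 m/s
Δx = v₀t + ½at² = 19.5·20 + 0.5·-0.4·20² = 310 m

Phase 2 (constant speed): v₀ = 11.5 m/s, a = 0 m/s².
v = v₀ + at = 11.5 + (0)(5) = 11.5 m/s
Δx = v₀t + ½at² = 11.5·5 + 0.5·0·5² = 57.5 m

Phase 3 (decelerating): v₀ = 11.5 m/s, a = -0.5 m/s².
v = v₀ + at → t = (5 − 11.5) / -0.5 = 13.0 s
v² = v₀² + 2aΔx → Δx = (5² − 11.5²)/(2·-0.5) = 107 m
Total distance = 310 + 57.5 + 107 = 475 m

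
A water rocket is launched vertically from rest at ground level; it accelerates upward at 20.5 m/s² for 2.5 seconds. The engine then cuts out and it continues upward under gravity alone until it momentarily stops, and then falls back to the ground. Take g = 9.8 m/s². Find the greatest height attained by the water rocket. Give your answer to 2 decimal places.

198.07 m

Phase 1 (powered ascent): v₀ = 0 m/s, a = 20.5 m/s².
v = v₀ + at = 0 + (20.5)(2.5) = 51.2 m/s
Δx = v₀t + ½at² = 0·2.5 + 0.5·20.5·2.5² = 64.1 m

Phase 2 (coasting upward): v₀ = 51.2 m/s, a = -9.8 m/s².
v = v₀ + at → t = (0 − 51.2) / -9.8 = 5.23 s
v² = v₀² + 2aΔx → Δx = (0² − 51.2²)/(2·-9.8) = 134 m
Maximum height = 64.1 + 134 = 198 m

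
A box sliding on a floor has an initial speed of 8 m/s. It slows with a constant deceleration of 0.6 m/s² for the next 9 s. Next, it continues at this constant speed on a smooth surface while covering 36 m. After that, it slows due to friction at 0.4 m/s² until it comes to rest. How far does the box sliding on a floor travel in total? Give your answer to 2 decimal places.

Phase 1 (decelerating): v₀ = 8.00 m/s, a = -0.6 m/s².
v = v₀ + at = 8.00 + (-0.6)(9) = 2.60 m/s
Δx = v₀t + ½at² = 8.00·9 + 0.5·-0.6·9² = 47.7 m

Phase 2 (constant speed): v₀ = 2.60 m/s, a = 0 m/s².
Constant speed: t = d/v = 36/2.60 = 13.8 s

Phase 3 (decelerating): v₀ = 2.60 m/s, a = -0.4 m/s².
v = v₀ + at → t = (0 − 2.60) / -0.4 = 6.50 s
v² = v₀² + 2aΔx → Δx = (0² − 2.60²)/(2·-0.4) = 8.45 m
Total distance = 47.7 + 36.0 + 8.45 = 92.2 m

92.15 m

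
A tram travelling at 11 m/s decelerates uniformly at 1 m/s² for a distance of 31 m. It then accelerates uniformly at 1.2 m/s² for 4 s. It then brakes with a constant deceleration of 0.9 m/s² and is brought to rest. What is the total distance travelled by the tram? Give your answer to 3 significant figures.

158 m

Phase 1 (decelerating): v₀ = 11.0 m/s, a = -1 m/s².
v² = v₀² + 2aΔx = 11.0² + 2·-1·31 = 59.0 → v = 7.68 m/s
t = (v − v₀)/a = (7.68 − 11.0)/-1 = 3.32 s

Phase 2 (accelerating): v₀ = 7.68 m/s, a = 1.2 m/s².
v = v₀ + at = 7.68 + (1.2)(4) = 12.5 m/s
Δx = v₀t + ½at² = 7.68·4 + 0.5·1.2·4² = 40.3 m

Phase 3 (decelerating): v₀ = 12.5 m/s, a = -0.9 m/s².
v = v₀ + at → t = (0 − 12.5) / -0.9 = 13.9 s
v² = v₀² + 2aΔx → Δx = (0² − 12.5²)/(2·-0.9) = 86.5 m
Total distance = 31.0 + 40.3 + 86.5 = 158 m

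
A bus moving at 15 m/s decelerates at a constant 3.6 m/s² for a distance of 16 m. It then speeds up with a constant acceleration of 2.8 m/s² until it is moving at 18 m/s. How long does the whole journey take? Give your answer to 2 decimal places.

3.94 s

Phase 1 (decelerating): v₀ = 15.0 m/s, a = -3.6 m/s².
v² = v₀² + 2aΔx = 15.0² + 2·-3.6·16 = 110 → v = 10.5 m/s
t = (v − v₀)/a = (10.5 − 15.0)/-3.6 = 1.26 s

Phase 2 (accelerating): v₀ = 10.5 m/s, a = 2.8 m/s².
v = v₀ + at → t = (18 − 10.5) / 2.8 = 2.69 s
v² = v₀² + 2aΔx → Δx = (18² − 10.5²)/(2·2.8) = 38.2 m
Total time = 1.26 + 2.69 = 3.94 s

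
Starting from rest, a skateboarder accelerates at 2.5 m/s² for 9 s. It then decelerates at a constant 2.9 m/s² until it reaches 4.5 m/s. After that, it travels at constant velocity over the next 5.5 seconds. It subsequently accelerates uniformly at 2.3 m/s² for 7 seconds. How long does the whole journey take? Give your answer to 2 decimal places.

27.71 s

Phase 1 (accelerating): v₀ = 0 m/s, a = 2.5 m/s².
v = v₀ + at = 0 + (2.5)(9) = 22.5 m/s
Δx = v₀t + ½at² = 0·9 + 0.5·2.5·9² = 101 m

Phase 2 (decelerating): v₀ = 22.5 m/s, a = -2.9 m/s².
v = v₀ + at → t = (4.5 − 22.5) / -2.9 = 6.21 s
v² = v₀² + 2aΔx → Δx = (4.5² − 22.5²)/(2·-2.9) = 83.8 m

Phase 3 (constant speed): v₀ = 4.50 m/s, a = 0 m/s².
v = v₀ + at = 4.50 + (0)(5.5) = 4.50 m/s
Δx = v₀t + ½at² = 4.50·5.5 + 0.5·0·5.5² = 24.8 m

Phase 4 (accelerating): v₀ = 4.50 m/s, a = 2.3 m/s².
v = v₀ + at = 4.50 + (2.3)(7) = 20.6 m/s
Δx = v₀t + ½at² = 4.50·7 + 0.5·2.3·7² = 87.8 m
Total time = 9.00 + 6.21 + 5.50 + 7.00 = 27.7 s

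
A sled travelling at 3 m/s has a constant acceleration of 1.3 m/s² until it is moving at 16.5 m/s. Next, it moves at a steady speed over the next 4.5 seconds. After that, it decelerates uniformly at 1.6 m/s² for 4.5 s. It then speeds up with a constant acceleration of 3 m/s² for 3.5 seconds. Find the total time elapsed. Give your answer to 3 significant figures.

Phase 1 (accelerating): v₀ = 3.00 m/s, a = 1.3 m/s².
v = v₀ + at → t = (16.5 − 3.00) / 1.3 = 10.4 s
v² = v₀² + 2aΔx → Δx = (16.5² − 3.00²)/(2·1.3) = 101 m

Phase 2 (constant speed): v₀ = 16.5 m/s, a = 0 m/s².
v = v₀ + at = 16.5 + (0)(4.5) = 16.5 m/s
Δx = v₀t + ½at² = 16.5·4.5 + 0.5·0·4.5² = 74.2 m

Phase 3 (decelerating): v₀ = 16.5 m/s, a = -1.6 m/s².
v = v₀ + at = 16.5 + (-1.6)(4.5) = 9.30 m/s
Δx = v₀t + ½at² = 16.5·4.5 + 0.5·-1.6·4.5² = 58.0 m

Phase 4 (accelerating): v₀ = 9.30 m/s, a = 3 m/s².
v = v₀ + at = 9.30 + (3)(3.5) = 19.8 m/s
Δx = v₀t + ½at² = 9.30·3.5 + 0.5·3·3.5² = 50.9 m
Total time = 10.4 + 4.50 + 4.50 + 3.50 = 22.9 s

22.9 s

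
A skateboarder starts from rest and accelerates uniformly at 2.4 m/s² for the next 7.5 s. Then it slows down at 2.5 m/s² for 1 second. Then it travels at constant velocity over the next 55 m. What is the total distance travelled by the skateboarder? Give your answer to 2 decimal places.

139.25 m

Phase 1 (accelerating): v₀ = 0 m/s, a = 2.4 m/s².
v = v₀ + at = 0 + (2.4)(7.5) = 18.0 m/s
Δx = v₀t + ½at² = 0·7.5 + 0.5·2.4·7.5² = 67.5 m

Phase 2 (decelerating): v₀ = 18.0 m/s, a = -2.5 m/s².
v = v₀ + at = 18.0 + (-2.5)(1) = 15.5 m/s
Δx = v₀t + ½at² = 18.0·1 + 0.5·-2.5·1² = 16.8 m

Phase 3 (constant speed): v₀ = 15.5 m/s, a = 0 m/s².
Constant speed: t = d/v = 55/15.5 = 3.55 s
Total distance = 67.5 + 16.8 + 55.0 = 139 m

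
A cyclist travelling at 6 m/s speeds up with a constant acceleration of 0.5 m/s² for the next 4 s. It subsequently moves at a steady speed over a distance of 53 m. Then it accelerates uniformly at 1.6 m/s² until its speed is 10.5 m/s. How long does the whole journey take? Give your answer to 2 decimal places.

Phase 1 (accelerating): v₀ = 6.00 m/s, a = 0.5 m/s².
v = v₀ + at = 6.00 + (0.5)(4) = 8.00 m/s
Δx = v₀t + ½at² = 6.00·4 + 0.5·0.5·4² = 28.0 m

Phase 2 (constant speed): v₀ = 8.00 m/s, a = 0 m/s².
Constant speed: t = d/v = 53/8.00 = 6.62 s

Phase 3 (accelerating): v₀ = 8.00 m/s, a = 1.6 m/s².
v = v₀ + at → t = (10.5 − 8.00) / 1.6 = 1.56 s
v² = v₀² + 2aΔx → Δx = (10.5² − 8.00²)/(2·1.6) = 14.5 m
Total time = 4.00 + 6.62 + 1.56 = 12.2 s

12.19 s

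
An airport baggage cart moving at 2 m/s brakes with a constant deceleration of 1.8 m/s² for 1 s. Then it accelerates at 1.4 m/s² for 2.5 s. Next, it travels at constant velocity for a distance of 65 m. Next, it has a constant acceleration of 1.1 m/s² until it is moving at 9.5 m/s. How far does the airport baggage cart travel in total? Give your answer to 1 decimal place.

105.8 m

Phase 1 (decelerating): v₀ = 2.00 m/s, a = -1.8 m/s².
v = v₀ + at = 2.00 + (-1.8)(1) = 0.200 m/s
Δx = v₀t + ½at² = 2.00·1 + 0.5·-1.8·1² = 1.10 m

Phase 2 (accelerating): v₀ = 0.200 m/s, a = 1.4 m/s².
v = v₀ + at = 0.200 + (1.4)(2.5) = 3.70 m/s
Δx = v₀t + ½at² = 0.200·2.5 + 0.5·1.4·2.5² = 4.88 m

Phase 3 (constant speed): v₀ = 3.70 m/s, a = 0 m/s².
Constant speed: t = d/v = 65/3.70 = 17.6 s

Phase 4 (accelerating): v₀ = 3.70 m/s, a = 1.1 m/s².
v = v₀ + at → t = (9.5 − 3.70) / 1.1 = 5.27 s
v² = v₀² + 2aΔx → Δx = (9.5² − 3.70²)/(2·1.1) = 34.8 m
Total distance = 1.10 + 4.88 + 65.0 + 34.8 = 106 m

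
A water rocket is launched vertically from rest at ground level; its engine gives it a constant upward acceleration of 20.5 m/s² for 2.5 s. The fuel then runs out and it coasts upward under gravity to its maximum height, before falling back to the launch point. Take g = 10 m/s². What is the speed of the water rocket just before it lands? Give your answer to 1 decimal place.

Phase 1 (powered ascent): v₀ = 0 m/s, a = 20.5 m/s².
v = v₀ + at = 0 + (20.5)(2.5) = 51.2 m/s
Δx = v₀t + ½at² = 0·2.5 + 0.5·20.5·2.5² = 64.1 m

Phase 2 (coasting upward): v₀ = 51.2 m/s, a = -10 m/s².
v = v₀ + at → t = (0 − 51.2) / -10 = 5.12 s
v² = v₀² + 2aΔx → Δx = (0² − 51.2²)/(2·-10) = 131 m

Phase 3 (free fall): v₀ = 0 m/s, a = -10 m/s².
Falls 195 m from rest: t = √(2·195/10) = 6.25 s; v = g·t = 62.5 m/s.
Impact speed = 62.5 m/s

62.5 m/s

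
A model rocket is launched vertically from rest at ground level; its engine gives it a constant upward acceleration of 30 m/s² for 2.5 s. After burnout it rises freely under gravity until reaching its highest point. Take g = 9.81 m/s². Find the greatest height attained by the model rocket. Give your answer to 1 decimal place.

380.4 m

Phase 1 (powered ascent): v₀ = 0 m/s, a = 30 m/s².
v = v₀ + at = 0 + (30)(2.5) = 75.0 m/s
Δx = v₀t + ½at² = 0·2.5 + 0.5·30·2.5² = 93.8 m

Phase 2 (coasting upward): v₀ = 75.0 m/s, a = -9.81 m/s².
v = v₀ + at → t = (0 − 75.0) / -9.81 = 7.65 s
v² = v₀² + 2aΔx → Δx = (0² − 75.0²)/(2·-9.81) = 287 m
Maximum height = 93.8 + 287 = 380 m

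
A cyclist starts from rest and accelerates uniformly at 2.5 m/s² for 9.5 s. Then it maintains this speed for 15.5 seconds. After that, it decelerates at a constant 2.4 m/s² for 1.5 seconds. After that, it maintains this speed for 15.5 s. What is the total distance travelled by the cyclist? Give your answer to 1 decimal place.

Phase 1 (accelerating): v₀ = 0 m/s, a = 2.5 m/s².
v = v₀ + at = 0 + (2.5)(9.5) = 23.8 m/s
Δx = v₀t + ½at² = 0·9.5 + 0.5·2.5·9.5² = 113 m

Phase 2 (constant speed): v₀ = 23.8 m/s, a = 0 m/s².
v = v₀ + at = 23.8 + (0)(15.5) = 23.8 m/s
Δx = v₀t + ½at² = 23.8·15.5 + 0.5·0·15.5² = 368 m

Phase 3 (decelerating): v₀ = 23.8 m/s, a = -2.4 m/s².
v = v₀ + at = 23.8 + (-2.4)(1.5) = 20.1 m/s
Δx = v₀t + ½at² = 23.8·1.5 + 0.5·-2.4·1.5² = 32.9 m

Phase 4 (constant speed): v₀ = 20.1 m/s, a = 0 m/s².
v = v₀ + at = 20.1 + (0)(15.5) = 20.1 m/s
Δx = v₀t + ½at² = 20.1·15.5 + 0.5·0·15.5² = 312 m
Total distance = 113 + 368 + 32.9 + 312 = 826 m

826.2 m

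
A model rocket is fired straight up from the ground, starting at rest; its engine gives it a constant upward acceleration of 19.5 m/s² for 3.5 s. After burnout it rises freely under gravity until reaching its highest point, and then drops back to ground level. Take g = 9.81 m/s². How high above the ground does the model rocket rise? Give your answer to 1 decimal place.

Phase 1 (powered ascent): v₀ = 0 m/s, a = 19.5 m/s².
v = v₀ + at = 0 + (19.5)(3.5) = 68.2 m/s
Δx = v₀t + ½at² = 0·3.5 + 0.5·19.5·3.5² = 119 m

Phase 2 (coasting upward): v₀ = 68.2 m/s, a = -9.81 m/s².
v = v₀ + at → t = (0 − 68.2) / -9.81 = 6.96 s
v² = v₀² + 2aΔx → Δx = (0² − 68.2²)/(2·-9.81) = 237 m
Maximum height = 119 + 237 = 357 m

356.9 m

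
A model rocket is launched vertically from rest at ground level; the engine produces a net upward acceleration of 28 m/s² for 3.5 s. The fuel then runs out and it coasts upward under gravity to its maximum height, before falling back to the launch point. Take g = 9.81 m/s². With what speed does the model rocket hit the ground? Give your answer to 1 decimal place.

Phase 1 (powered ascent): v₀ = 0 m/s, a = 28 m/s².
v = v₀ + at = 0 + (28)(3.5) = 98.0 m/s
Δx = v₀t + ½at² = 0·3.5 + 0.5·28·3.5² = 172 m

Phase 2 (coasting upward): v₀ = 98.0 m/s, a = -9.81 m/s².
v = v₀ + at → t = (0 − 98.0) / -9.81 = 9.99 s
v² = v₀² + 2aΔx → Δx = (0² − 98.0²)/(2·-9.81) = 490 m

Phase 3 (free fall): v₀ = 0 m/s, a = -9.81 m/s².
Falls 661 m from rest: t = √(2·661/9.81) = 11.6 s; v = g·t = 114 m/s.
Impact speed = 114 m/s

113.9 m/s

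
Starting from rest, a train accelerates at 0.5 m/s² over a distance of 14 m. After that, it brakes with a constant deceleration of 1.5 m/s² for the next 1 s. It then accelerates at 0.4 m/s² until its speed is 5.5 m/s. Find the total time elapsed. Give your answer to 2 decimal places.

Phase 1 (accelerating): v₀ = 0 m/s, a = 0.5 m/s².
v² = v₀² + 2aΔx = 0² + 2·0.5·14 = 14.0 → v = 3.74 m/s
t = (v − v₀)/a = (3.74 − 0)/0.5 = 7.48 s

Phase 2 (decelerating): v₀ = 3.74 m/s, a = -1.5 m/s².
v = v₀ + at = 3.74 + (-1.5)(1) = 2.24 m/s
Δx = v₀t + ½at² = 3.74·1 + 0.5·-1.5·1² = 2.99 m

Phase 3 (accelerating): v₀ = 2.24 m/s, a = 0.4 m/s².
v = v₀ + at → t = (5.5 − 2.24) / 0.4 = 8.15 s
v² = v₀² + 2aΔx → Δx = (5.5² − 2.24²)/(2·0.4) = 31.5 m
Total time = 7.48 + 1.00 + 8.15 = 16.6 s

16.63 s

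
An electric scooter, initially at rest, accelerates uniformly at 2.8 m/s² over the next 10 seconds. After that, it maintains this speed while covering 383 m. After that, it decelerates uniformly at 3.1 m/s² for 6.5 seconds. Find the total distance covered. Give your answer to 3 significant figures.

Phase 1 (accelerating): v₀ = 0 m/s, a = 2.8 m/s².
v = v₀ + at = 0 + (2.8)(10) = 28.0 m/s
Δx = v₀t + ½at² = 0·10 + 0.5·2.8·10² = 140 m

Phase 2 (constant speed): v₀ = 28.0 m/s, a = 0 m/s².
Constant speed: t = d/v = 383/28.0 = 13.7 s

Phase 3 (decelerating): v₀ = 28.0 m/s, a = -3.1 m/s².
v = v₀ + at = 28.0 + (-3.1)(6.5) = 7.85 m/s
Δx = v₀t + ½at² = 28.0·6.5 + 0.5·-3.1·6.5² = 117 m
Total distance = 140 + 383 + 117 = 640 m

640 m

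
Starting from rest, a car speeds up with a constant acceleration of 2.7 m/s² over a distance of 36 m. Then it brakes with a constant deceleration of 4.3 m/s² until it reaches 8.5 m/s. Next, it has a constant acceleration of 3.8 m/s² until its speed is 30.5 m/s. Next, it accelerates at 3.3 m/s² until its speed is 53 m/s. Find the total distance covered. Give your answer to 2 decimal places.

447.76 m

Phase 1 (accelerating): v₀ = 0 m/s, a = 2.7 m/s².
v² = v₀² + 2aΔx = 0² + 2·2.7·36 = 194 → v = 13.9 m/s
t = (v − v₀)/a = (13.9 − 0)/2.7 = 5.16 s

Phase 2 (decelerating): v₀ = 13.9 m/s, a = -4.3 m/s².
v = v₀ + at → t = (8.5 − 13.9) / -4.3 = 1.27 s
v² = v₀² + 2aΔx → Δx = (8.5² − 13.9²)/(2·-4.3) = 14.2 m

Phase 3 (accelerating): v₀ = 8.50 m/s, a = 3.8 m/s².
v = v₀ + at → t = (30.5 − 8.50) / 3.8 = 5.79 s
v² = v₀² + 2aΔx → Δx = (30.5² − 8.50²)/(2·3.8) = 113 m

Phase 4 (accelerating): v₀ = 30.5 m/s, a = 3.3 m/s².
v = v₀ + at → t = (53 − 30.5) / 3.3 = 6.82 s
v² = v₀² + 2aΔx → Δx = (53² − 30.5²)/(2·3.3) = 285 m
Total distance = 36.0 + 14.2 + 113 + 285 = 448 m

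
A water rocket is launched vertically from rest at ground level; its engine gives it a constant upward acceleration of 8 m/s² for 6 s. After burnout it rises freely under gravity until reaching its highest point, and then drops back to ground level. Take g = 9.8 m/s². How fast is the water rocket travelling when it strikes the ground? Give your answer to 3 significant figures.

Phase 1 (powered ascent): v₀ = 0 m/s, a = 8 m/s².
v = v₀ + at = 0 + (8)(6) = 48.0 m/s
Δx = v₀t + ½at² = 0·6 + 0.5·8·6² = 144 m

Phase 2 (coasting upward): v₀ = 48.0 m/s, a = -9.8 m/s².
v = v₀ + at → t = (0 − 48.0) / -9.8 = 4.90 s
v² = v₀² + 2aΔx → Δx = (0² − 48.0²)/(2·-9.8) = 118 m

Phase 3 (free fall): v₀ = 0 m/s, a = -9.8 m/s².
Falls 262 m from rest: t = √(2·262/9.8) = 7.31 s; v = g·t = 71.6 m/s.
Impact speed = 71.6 m/s

71.6 m/s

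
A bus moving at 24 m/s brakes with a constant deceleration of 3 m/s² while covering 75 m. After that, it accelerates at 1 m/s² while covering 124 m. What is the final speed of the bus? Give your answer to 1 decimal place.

Phase 1 (decelerating): v₀ = 24.0 m/s, a = -3 m/s².
v² = v₀² + 2aΔx = 24.0² + 2·-3·75 = 126 → v = 11.2 m/s
t = (v − v₀)/a = (11.2 − 24.0)/-3 = 4.26 s

Phase 2 (accelerating): v₀ = 11.2 m/s, a = 1 m/s².
v² = v₀² + 2aΔx = 11.2² + 2·1·124 = 374 → v = 19.3 m/s
t = (v − v₀)/a = (19.3 − 11.2)/1 = 8.11 s
Final speed = 19.3 m/s

19.3 m/s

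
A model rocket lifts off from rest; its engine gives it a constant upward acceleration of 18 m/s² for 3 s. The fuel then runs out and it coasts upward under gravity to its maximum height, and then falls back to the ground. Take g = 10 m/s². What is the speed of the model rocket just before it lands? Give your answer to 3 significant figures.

Phase 1 (powered ascent): v₀ = 0 m/s, a = 18 m/s².
v = v₀ + at = 0 + (18)(3) = 54.0 m/s
Δx = v₀t + ½at² = 0·3 + 0.5·18·3² = 81.0 m

Phase 2 (coasting upward): v₀ = 54.0 m/s, a = -10 m/s².
v = v₀ + at → t = (0 − 54.0) / -10 = 5.40 s
v² = v₀² + 2aΔx → Δx = (0² − 54.0²)/(2·-10) = 146 m

Phase 3 (free fall): v₀ = 0 m/s, a = -10 m/s².
Falls 227 m from rest: t = √(2·227/10) = 6.73 s; v = g·t = 67.3 m/s.
Impact speed = 67.3 m/s

67.3 m/s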